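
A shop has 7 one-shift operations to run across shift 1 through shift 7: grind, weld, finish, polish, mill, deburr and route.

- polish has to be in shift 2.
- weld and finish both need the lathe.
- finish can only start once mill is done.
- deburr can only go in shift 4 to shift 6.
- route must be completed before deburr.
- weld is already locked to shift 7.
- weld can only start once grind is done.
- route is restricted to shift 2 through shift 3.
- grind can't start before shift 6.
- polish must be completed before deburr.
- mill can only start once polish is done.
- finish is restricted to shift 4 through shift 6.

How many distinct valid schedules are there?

Splitting on finish: it can be shift 4 (6), shift 5 (12), shift 6 (18). Listing each branch's schedules as (grind, weld, polish, mill, deburr, route) by shift number:
finish=shift 4: (6,7,2,3,4,2) (6,7,2,3,4,3) (6,7,2,3,5,2) (6,7,2,3,5,3) (6,7,2,3,6,2) (6,7,2,3,6,3) — 6.
finish=shift 5: (6,7,2,3,4,2) (6,7,2,3,4,3) (6,7,2,3,5,2) (6,7,2,3,5,3) (6,7,2,3,6,2) (6,7,2,3,6,3) (6,7,2,4,4,2) (6,7,2,4,4,3) (6,7,2,4,5,2) (6,7,2,4,5,3) (6,7,2,4,6,2) (6,7,2,4,6,3) — 12.
finish=shift 6: (6,7,2,3,4,2) (6,7,2,3,4,3) (6,7,2,3,5,2) (6,7,2,3,5,3) (6,7,2,3,6,2) (6,7,2,3,6,3) (6,7,2,4,4,2) (6,7,2,4,4,3) (6,7,2,4,5,2) (6,7,2,4,5,3) (6,7,2,4,6,2) (6,7,2,4,6,3) (6,7,2,5,4,2) (6,7,2,5,4,3) (6,7,2,5,5,2) (6,7,2,5,5,3) (6,7,2,5,6,2) (6,7,2,5,6,3) — 18.
Summing: 6 + 12 + 18 = 36.

36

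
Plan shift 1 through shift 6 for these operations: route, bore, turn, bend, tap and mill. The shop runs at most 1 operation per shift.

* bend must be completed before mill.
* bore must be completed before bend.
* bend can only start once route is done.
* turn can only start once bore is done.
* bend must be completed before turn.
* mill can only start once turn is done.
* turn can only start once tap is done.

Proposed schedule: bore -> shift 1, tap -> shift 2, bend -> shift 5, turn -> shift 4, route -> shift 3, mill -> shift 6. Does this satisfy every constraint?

mill can only start once turn is done — holds.
turn can only start once bore is done — holds.
The shop runs at most 1 operation per shift — holds.
turn can only start once tap is done — holds.
bore must be completed before bend — holds.
bend can only start once route is done — holds.
bend must be completed before mill — holds.
bend must be completed before turn — violated.

No. bend must be completed before turn is not satisfied.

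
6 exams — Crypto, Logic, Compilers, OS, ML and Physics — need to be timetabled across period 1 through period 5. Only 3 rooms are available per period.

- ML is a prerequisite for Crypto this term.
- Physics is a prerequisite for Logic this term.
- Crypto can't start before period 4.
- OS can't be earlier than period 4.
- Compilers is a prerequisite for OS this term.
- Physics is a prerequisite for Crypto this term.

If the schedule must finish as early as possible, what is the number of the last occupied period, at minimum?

The precedence chain requires at least 2 distinct periods.
With at most 3 per period and 6 exams, at least 2 periods are needed.
Crypto can't be placed before period 4, so the schedule must run through at least period 4.
4 works (last occupied period: period 4): for example ML -> period 1; OS -> period 4; Physics -> period 1; Logic -> period 2; Crypto -> period 4; Compilers -> period 1.

period 4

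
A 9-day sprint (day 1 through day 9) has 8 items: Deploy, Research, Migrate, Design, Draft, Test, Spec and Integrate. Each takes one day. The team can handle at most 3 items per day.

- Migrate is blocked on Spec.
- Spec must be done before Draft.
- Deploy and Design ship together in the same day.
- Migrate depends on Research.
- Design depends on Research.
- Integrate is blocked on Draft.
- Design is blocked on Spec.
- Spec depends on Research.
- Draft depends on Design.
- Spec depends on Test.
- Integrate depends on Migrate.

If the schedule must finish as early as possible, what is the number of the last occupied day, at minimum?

The precedence chain requires at least 5 distinct days.
With at most 3 per day and 8 tasks, at least 3 days are needed.
5 works (last occupied day: day 5): for example Design in day 3, Migrate in day 3, Deploy in day 3, Research in day 1, Spec in day 2, Test in day 1, Draft in day 4, Integrate in day 5.

5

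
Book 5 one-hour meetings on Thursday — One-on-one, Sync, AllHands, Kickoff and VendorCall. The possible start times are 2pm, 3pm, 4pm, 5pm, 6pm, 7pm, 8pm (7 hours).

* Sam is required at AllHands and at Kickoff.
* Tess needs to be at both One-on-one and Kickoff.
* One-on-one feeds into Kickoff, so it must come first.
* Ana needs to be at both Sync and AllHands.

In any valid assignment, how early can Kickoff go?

3pm

Precedence pushes Kickoff to at least 3pm.
Kickoff at 3pm is achievable: Kickoff=3pm, One-on-one=2pm, Sync=2pm, AllHands=4pm, VendorCall=2pm.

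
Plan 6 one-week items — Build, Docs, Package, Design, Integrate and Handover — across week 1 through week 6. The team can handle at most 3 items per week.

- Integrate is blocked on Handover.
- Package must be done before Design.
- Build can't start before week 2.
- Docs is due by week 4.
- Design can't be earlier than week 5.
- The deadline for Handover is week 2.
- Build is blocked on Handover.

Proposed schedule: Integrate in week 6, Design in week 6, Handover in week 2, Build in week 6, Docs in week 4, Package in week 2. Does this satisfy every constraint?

Build is blocked on Handover — holds.
Build can't start before week 2 — holds.
The team can handle at most 3 items per week — holds.
Integrate is blocked on Handover — holds.
The deadline for Handover is week 2 — holds.
Docs is due by week 4 — holds.
Design can't be earlier than week 5 — holds.
Package must be done before Design — holds.

Yes, all constraints hold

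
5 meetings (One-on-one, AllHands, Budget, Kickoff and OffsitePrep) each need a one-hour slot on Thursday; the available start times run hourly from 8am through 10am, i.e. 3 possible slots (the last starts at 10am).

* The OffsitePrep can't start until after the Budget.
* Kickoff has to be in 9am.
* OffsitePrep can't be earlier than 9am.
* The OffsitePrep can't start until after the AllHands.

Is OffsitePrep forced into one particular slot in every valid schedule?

OffsitePrep can be 9am (e.g. Kickoff in 9am, One-on-one in 8am, AllHands in 8am, OffsitePrep in 9am, Budget in 8am) or 10am (e.g. AllHands=8am; Kickoff=9am; One-on-one=8am; Budget=8am; OffsitePrep=10am).

No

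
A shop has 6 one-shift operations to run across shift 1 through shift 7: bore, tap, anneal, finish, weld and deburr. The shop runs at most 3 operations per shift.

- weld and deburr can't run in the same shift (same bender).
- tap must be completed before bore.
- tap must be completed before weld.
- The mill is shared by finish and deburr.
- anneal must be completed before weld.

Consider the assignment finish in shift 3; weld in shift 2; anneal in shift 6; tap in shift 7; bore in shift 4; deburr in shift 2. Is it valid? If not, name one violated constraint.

No. tap must be completed before weld is not satisfied.

The shop runs at most 3 operations per shift — holds.
tap must be completed before bore — violated.
tap must be completed before weld — violated.
The mill is shared by finish and deburr — holds.
weld and deburr can't run in the same shift (same bender) — violated.
anneal must be completed before weld — violated.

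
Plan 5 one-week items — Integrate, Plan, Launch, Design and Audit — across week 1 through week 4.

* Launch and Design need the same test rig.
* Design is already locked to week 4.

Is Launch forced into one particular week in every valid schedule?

Launch can be week 1 (e.g. Launch in week 1; Design in week 4; Integrate in week 1; Audit in week 1; Plan in week 1) or week 2 (e.g. Design -> week 4, Launch -> week 2, Integrate -> week 1, Audit -> week 1, Plan -> week 1).

No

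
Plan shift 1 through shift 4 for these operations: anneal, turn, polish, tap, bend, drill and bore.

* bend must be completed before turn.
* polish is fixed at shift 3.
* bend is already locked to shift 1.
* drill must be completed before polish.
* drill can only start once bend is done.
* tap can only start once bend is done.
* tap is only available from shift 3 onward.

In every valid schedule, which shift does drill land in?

shift 2

bend is fixed at shift 1 and must come before drill, so drill is at least shift 2.
polish is fixed at shift 3 and must come after drill, so drill is at most shift 2.
So drill must be shift 2.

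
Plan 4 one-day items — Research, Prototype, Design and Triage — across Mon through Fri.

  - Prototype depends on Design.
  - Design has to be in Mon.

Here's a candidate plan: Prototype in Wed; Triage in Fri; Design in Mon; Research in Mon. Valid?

Yes

Prototype depends on Design — holds.
Design has to be in Mon — holds.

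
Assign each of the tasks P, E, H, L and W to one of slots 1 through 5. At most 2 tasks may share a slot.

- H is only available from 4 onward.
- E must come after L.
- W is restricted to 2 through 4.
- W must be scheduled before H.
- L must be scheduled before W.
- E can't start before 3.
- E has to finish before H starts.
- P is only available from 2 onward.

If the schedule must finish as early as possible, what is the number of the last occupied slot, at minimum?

slot 4

The precedence chain requires at least 3 distinct slots.
With at most 2 per slot and 5 tasks, at least 3 slots are needed.
H can't be placed before 4, so the schedule must run through at least slot 4.
4 works (last occupied slot: 4): for example L=1, H=4, W=2, P=2, E=3.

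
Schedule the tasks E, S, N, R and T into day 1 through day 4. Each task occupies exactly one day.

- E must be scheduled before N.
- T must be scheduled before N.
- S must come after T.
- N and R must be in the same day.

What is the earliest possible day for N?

day 2

Precedence pushes N to at least day 2.
N at day 2 is achievable: N -> day 2, S -> day 2, T -> day 1, E -> day 1, R -> day 2.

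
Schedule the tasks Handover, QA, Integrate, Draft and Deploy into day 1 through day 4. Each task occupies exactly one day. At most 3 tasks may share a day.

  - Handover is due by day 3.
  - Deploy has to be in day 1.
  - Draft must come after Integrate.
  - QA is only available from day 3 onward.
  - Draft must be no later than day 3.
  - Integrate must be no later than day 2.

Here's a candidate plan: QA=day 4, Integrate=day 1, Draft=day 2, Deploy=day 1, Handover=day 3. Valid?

Draft must be no later than day 3 — holds.
Draft must come after Integrate — holds.
At most 3 tasks may share a day — holds.
Deploy has to be in day 1 — holds.
Handover is due by day 3 — holds.
QA is only available from day 3 onward — holds.
Integrate must be no later than day 2 — holds.

Yes, all constraints hold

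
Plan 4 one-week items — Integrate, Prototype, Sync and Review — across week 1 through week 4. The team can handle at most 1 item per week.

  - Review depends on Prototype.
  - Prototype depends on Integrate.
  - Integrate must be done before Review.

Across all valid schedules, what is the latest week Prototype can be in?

week 3

Precedence pushes Prototype to at least week 2; downstream work caps Prototype at week 3.
Prototype at week 3 is achievable: Sync -> week 2; Prototype -> week 3; Review -> week 4; Integrate -> week 1.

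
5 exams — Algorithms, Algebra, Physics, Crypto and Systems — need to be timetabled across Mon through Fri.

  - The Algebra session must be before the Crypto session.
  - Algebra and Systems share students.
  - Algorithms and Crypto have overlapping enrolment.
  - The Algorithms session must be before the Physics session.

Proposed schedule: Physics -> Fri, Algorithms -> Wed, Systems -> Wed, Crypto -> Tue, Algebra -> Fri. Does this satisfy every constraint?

No — it violates: The Algebra session must be before the Crypto session

The Algorithms session must be before the Physics session — holds.
Algorithms and Crypto have overlapping enrolment — holds.
The Algebra session must be before the Crypto session — violated.
Algebra and Systems share students — holds.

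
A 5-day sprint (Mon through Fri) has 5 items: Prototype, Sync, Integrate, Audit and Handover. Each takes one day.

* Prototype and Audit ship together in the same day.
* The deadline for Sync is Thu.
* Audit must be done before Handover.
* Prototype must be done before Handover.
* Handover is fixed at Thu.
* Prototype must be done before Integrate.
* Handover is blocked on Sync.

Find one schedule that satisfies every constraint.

Handover in Thu; Sync in Mon; Prototype in Mon; Integrate in Tue; Audit in Mon

Checking: Sync(Mon) before Handover(Thu); Audit(Mon) before Handover(Thu); Prototype(Mon) before Handover(Thu); Prototype(Mon) before Integrate(Tue); Prototype = Audit = Mon; Handover=Thu in [Thu,Thu]; Sync=Mon in [Mon,Thu].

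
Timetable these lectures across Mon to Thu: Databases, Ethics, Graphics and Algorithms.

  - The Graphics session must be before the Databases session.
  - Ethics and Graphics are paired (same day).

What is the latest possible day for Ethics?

Ethics must be in the same day as Graphics, which can't be after Wed, so Ethics is at most Wed.
Ethics at Wed is achievable: Ethics=Wed; Algorithms=Mon; Graphics=Wed; Databases=Thu.

Wed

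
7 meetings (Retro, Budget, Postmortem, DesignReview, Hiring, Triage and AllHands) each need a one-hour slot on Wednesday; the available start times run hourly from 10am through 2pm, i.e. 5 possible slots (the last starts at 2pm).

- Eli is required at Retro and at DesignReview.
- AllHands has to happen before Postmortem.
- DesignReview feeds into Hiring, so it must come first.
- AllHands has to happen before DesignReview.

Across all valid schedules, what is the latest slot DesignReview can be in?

Precedence pushes DesignReview to at least 11am; downstream work caps DesignReview at 1pm.
DesignReview at 1pm is achievable: Budget in 10am; AllHands in 10am; Triage in 10am; Hiring in 2pm; DesignReview in 1pm; Retro in 10am; Postmortem in 11am.

1pm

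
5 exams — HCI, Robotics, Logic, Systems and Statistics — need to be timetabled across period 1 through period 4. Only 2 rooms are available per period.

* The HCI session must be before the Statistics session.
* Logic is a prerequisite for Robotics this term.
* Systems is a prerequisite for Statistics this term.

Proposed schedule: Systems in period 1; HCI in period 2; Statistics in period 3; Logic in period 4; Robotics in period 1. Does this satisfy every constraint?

No. Logic is a prerequisite for Robotics this term is not satisfied.

The HCI session must be before the Statistics session — holds.
Systems is a prerequisite for Statistics this term — holds.
Only 2 rooms are available per period — holds.
Logic is a prerequisite for Robotics this term — violated.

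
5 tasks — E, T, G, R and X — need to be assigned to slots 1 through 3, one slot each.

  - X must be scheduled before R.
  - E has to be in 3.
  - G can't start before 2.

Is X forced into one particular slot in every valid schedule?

No

X can be 1 (e.g. G in 2; X in 1; T in 1; E in 3; R in 2) or 2 (e.g. R=3, T=1, E=3, X=2, G=2).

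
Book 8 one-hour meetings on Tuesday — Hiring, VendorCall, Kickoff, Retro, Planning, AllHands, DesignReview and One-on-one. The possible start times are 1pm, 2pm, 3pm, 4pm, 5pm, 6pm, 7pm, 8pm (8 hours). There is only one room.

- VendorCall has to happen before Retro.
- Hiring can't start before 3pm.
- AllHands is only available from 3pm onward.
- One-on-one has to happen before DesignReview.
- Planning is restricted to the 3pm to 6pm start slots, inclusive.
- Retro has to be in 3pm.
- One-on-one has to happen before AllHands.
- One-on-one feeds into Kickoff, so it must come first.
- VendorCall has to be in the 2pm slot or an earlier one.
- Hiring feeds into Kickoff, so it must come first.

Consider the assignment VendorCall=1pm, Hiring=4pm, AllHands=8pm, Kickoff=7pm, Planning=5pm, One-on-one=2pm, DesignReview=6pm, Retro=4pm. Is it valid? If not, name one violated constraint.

Planning is restricted to the 3pm to 6pm start slots, inclusive — holds.
One-on-one feeds into Kickoff, so it must come first — holds.
There is only one room — violated.
Retro has to be in 3pm — violated.
Hiring can't start before 3pm — holds.
VendorCall has to be in the 2pm slot or an earlier one — holds.
One-on-one has to happen before DesignReview — holds.
AllHands is only available from 3pm onward — holds.
One-on-one has to happen before AllHands — holds.
VendorCall has to happen before Retro — holds.
Hiring feeds into Kickoff, so it must come first — holds.

No. Retro has to be in 3pm is not satisfied.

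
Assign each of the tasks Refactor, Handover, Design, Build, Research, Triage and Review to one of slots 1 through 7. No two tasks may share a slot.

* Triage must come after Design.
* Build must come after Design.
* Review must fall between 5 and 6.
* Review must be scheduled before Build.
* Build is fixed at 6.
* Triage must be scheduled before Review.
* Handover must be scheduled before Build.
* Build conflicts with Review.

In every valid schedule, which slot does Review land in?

Review's window is 5–6.
Build is fixed at 6, and Review can't share a slot with Build.
So Review must be 5.

5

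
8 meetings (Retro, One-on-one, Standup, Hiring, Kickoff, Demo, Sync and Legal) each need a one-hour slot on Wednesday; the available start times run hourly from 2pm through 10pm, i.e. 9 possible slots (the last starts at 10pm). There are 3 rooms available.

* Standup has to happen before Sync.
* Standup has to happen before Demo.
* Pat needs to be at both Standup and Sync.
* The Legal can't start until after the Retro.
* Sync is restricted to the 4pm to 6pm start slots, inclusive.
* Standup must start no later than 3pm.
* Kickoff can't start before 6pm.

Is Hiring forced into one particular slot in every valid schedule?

Hiring can be 2pm (e.g. Legal -> 3pm; Kickoff -> 6pm; One-on-one -> 3pm; Hiring -> 2pm; Sync -> 4pm; Retro -> 2pm; Standup -> 2pm; Demo -> 3pm) or 3pm (e.g. Legal -> 3pm; One-on-one -> 2pm; Sync -> 4pm; Retro -> 2pm; Demo -> 3pm; Kickoff -> 6pm; Standup -> 2pm; Hiring -> 3pm).

No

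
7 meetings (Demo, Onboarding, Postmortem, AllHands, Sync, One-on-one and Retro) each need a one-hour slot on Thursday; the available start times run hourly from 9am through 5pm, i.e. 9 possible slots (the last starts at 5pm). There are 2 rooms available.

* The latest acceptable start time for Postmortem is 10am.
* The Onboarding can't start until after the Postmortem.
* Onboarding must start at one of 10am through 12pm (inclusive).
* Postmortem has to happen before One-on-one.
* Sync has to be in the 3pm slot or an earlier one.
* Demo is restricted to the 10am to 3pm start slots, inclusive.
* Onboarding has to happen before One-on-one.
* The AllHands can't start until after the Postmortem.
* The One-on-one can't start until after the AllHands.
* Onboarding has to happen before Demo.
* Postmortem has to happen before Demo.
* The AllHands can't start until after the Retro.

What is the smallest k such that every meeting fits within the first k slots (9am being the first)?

The precedence chain requires at least 3 distinct slots.
With at most 2 per slot and 7 meetings, at least 4 slots are needed.
4 works (last occupied slot: 12pm): for example Sync in 12pm; One-on-one in 11am; AllHands in 10am; Postmortem in 9am; Retro in 9am; Onboarding in 10am; Demo in 11am.

4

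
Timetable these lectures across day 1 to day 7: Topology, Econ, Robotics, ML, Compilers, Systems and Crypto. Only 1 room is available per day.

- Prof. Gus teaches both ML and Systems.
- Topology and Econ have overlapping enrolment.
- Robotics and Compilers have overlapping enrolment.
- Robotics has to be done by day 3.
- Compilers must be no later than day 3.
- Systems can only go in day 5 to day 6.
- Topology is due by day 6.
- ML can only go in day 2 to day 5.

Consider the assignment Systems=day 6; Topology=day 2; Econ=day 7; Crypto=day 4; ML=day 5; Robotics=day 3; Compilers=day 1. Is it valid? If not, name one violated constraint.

Valid

Prof. Gus teaches both ML and Systems — holds.
Robotics has to be done by day 3 — holds.
Robotics and Compilers have overlapping enrolment — holds.
Only 1 room is available per day — holds.
Topology is due by day 6 — holds.
Systems can only go in day 5 to day 6 — holds.
ML can only go in day 2 to day 5 — holds.
Topology and Econ have overlapping enrolment — holds.
Compilers must be no later than day 3 — holds.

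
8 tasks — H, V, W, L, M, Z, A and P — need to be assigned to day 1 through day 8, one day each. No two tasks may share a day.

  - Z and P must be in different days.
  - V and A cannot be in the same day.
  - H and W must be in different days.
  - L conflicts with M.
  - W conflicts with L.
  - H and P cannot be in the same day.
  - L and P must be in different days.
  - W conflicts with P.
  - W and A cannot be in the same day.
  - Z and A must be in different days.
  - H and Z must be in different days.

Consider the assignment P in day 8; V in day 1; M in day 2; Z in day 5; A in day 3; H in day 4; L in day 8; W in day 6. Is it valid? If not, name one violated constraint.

No — it violates: L and P must be in different days

Z and A must be in different days — holds.
V and A cannot be in the same day — holds.
Z and P must be in different days — holds.
No two tasks may share a day — violated.
W and A cannot be in the same day — holds.
H and P cannot be in the same day — holds.
L and P must be in different days — violated.
H and Z must be in different days — holds.
W conflicts with L — holds.
L conflicts with M — holds.
H and W must be in different days — holds.
W conflicts with P — holds.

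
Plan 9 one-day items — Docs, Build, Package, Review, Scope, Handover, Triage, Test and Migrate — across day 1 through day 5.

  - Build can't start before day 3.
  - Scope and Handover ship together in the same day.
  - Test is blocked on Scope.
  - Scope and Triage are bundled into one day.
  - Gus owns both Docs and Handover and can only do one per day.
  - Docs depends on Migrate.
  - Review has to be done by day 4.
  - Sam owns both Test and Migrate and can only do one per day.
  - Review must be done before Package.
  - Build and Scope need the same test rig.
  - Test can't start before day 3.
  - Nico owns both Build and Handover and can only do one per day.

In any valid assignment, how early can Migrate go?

Downstream work caps Migrate at day 4.
Migrate at day 1 is achievable: Docs -> day 2; Triage -> day 1; Review -> day 1; Build -> day 3; Migrate -> day 1; Package -> day 2; Handover -> day 1; Test -> day 3; Scope -> day 1.

day 1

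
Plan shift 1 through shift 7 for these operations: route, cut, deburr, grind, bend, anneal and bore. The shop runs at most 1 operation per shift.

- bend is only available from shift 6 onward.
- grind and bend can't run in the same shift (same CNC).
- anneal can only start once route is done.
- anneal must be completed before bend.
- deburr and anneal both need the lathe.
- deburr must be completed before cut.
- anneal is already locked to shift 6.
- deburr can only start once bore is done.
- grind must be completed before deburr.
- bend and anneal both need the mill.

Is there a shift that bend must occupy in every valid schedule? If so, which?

bend's window is shift 6–shift 7.
anneal is fixed at shift 6, and bend can't share a shift with anneal.
So bend must be shift 7.

shift 7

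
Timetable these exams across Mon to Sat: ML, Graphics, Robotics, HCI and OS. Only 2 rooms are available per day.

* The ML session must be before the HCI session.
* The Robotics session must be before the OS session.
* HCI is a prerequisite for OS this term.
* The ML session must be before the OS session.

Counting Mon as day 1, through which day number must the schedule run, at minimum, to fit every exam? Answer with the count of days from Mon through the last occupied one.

The precedence chain requires at least 3 distinct days.
With at most 2 per day and 5 exams, at least 3 days are needed.
3 works (last occupied day: Wed): for example OS in Wed, HCI in Tue, Graphics in Tue, ML in Mon, Robotics in Mon.

3 days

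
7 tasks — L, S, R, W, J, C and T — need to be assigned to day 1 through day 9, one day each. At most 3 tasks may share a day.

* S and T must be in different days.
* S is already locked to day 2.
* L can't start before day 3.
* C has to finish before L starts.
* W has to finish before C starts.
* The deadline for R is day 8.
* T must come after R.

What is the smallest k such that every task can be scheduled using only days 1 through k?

3 days

The precedence chain requires at least 3 distinct days.
With at most 3 per day and 7 tasks, at least 3 days are needed.
3 works (last occupied day: day 3): for example R -> day 1, C -> day 2, J -> day 1, L -> day 3, T -> day 3, S -> day 2, W -> day 1.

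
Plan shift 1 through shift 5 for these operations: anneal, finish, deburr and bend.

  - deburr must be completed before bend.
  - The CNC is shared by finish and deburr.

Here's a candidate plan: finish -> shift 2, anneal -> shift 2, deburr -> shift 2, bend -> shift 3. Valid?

The CNC is shared by finish and deburr — violated.
deburr must be completed before bend — holds.

No — it violates: The CNC is shared by finish and deburr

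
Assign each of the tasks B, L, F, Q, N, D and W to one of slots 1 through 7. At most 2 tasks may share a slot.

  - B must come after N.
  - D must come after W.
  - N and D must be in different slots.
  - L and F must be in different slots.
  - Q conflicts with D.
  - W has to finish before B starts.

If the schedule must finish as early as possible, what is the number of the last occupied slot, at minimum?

slot 4

The precedence chain requires at least 2 distinct slots.
With at most 2 per slot and 7 tasks, at least 4 slots are needed.
4 works (last occupied slot: 4): for example N=1, B=2, F=4, D=2, Q=3, L=3, W=1.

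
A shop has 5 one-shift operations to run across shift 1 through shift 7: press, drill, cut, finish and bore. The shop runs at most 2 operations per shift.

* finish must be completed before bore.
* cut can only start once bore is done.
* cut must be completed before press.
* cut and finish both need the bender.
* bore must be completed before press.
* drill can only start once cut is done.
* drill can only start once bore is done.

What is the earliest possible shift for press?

shift 4

Precedence pushes press to at least shift 4.
press at shift 4 is achievable: finish in shift 1; bore in shift 2; cut in shift 3; drill in shift 4; press in shift 4.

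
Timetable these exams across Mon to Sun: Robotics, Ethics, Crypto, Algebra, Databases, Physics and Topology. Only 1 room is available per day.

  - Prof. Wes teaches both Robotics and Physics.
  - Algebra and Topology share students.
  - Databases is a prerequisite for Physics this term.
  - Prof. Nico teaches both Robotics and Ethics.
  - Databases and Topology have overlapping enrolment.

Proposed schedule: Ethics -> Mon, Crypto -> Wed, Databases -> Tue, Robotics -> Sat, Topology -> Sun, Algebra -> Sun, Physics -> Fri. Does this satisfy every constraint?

No — it violates: Algebra and Topology share students

Databases is a prerequisite for Physics this term — holds.
Databases and Topology have overlapping enrolment — holds.
Only 1 room is available per day — violated.
Prof. Nico teaches both Robotics and Ethics — holds.
Algebra and Topology share students — violated.
Prof. Wes teaches both Robotics and Physics — holds.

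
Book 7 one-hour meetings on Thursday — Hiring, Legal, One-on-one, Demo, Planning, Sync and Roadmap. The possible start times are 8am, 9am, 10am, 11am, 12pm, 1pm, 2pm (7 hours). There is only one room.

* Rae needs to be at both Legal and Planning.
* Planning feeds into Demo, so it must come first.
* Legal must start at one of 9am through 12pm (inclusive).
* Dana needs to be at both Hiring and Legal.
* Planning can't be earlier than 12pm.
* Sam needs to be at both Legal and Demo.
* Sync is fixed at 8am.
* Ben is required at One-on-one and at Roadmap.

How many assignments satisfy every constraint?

60

Splitting on Legal: it can be 9am (18), 10am (18), 11am (18), 12pm (6). Listing each branch's schedules as (Hiring, One-on-one, Demo, Planning, Sync, Roadmap):
Legal=9am: (10am,11am,1pm,12pm,8am,2pm) (10am,11am,2pm,12pm,8am,1pm) (10am,11am,2pm,1pm,8am,12pm) (10am,12pm,2pm,1pm,8am,11am) (10am,1pm,2pm,12pm,8am,11am) (10am,2pm,1pm,12pm,8am,11am) (11am,10am,1pm,12pm,8am,2pm) (11am,10am,2pm,12pm,8am,1pm) (11am,10am,2pm,1pm,8am,12pm) (11am,12pm,2pm,1pm,8am,10am) (11am,1pm,2pm,12pm,8am,10am) (11am,2pm,1pm,12pm,8am,10am) (12pm,10am,2pm,1pm,8am,11am) (12pm,11am,2pm,1pm,8am,10am) (1pm,10am,2pm,12pm,8am,11am) (1pm,11am,2pm,12pm,8am,10am) (2pm,10am,1pm,12pm,8am,11am) (2pm,11am,1pm,12pm,8am,10am) — 18.
Legal=10am: (9am,11am,1pm,12pm,8am,2pm) (9am,11am,2pm,12pm,8am,1pm) (9am,11am,2pm,1pm,8am,12pm) (9am,12pm,2pm,1pm,8am,11am) (9am,1pm,2pm,12pm,8am,11am) (9am,2pm,1pm,12pm,8am,11am) (11am,9am,1pm,12pm,8am,2pm) (11am,9am,2pm,12pm,8am,1pm) (11am,9am,2pm,1pm,8am,12pm) (11am,12pm,2pm,1pm,8am,9am) (11am,1pm,2pm,12pm,8am,9am) (11am,2pm,1pm,12pm,8am,9am) (12pm,9am,2pm,1pm,8am,11am) (12pm,11am,2pm,1pm,8am,9am) (1pm,9am,2pm,12pm,8am,11am) (1pm,11am,2pm,12pm,8am,9am) (2pm,9am,1pm,12pm,8am,11am) (2pm,11am,1pm,12pm,8am,9am) — 18.
Legal=11am: (9am,10am,1pm,12pm,8am,2pm) (9am,10am,2pm,12pm,8am,1pm) (9am,10am,2pm,1pm,8am,12pm) (9am,12pm,2pm,1pm,8am,10am) (9am,1pm,2pm,12pm,8am,10am) (9am,2pm,1pm,12pm,8am,10am) (10am,9am,1pm,12pm,8am,2pm) (10am,9am,2pm,12pm,8am,1pm) (10am,9am,2pm,1pm,8am,12pm) (10am,12pm,2pm,1pm,8am,9am) (10am,1pm,2pm,12pm,8am,9am) (10am,2pm,1pm,12pm,8am,9am) (12pm,9am,2pm,1pm,8am,10am) (12pm,10am,2pm,1pm,8am,9am) (1pm,9am,2pm,12pm,8am,10am) (1pm,10am,2pm,12pm,8am,9am) (2pm,9am,1pm,12pm,8am,10am) (2pm,10am,1pm,12pm,8am,9am) — 18.
Legal=12pm: (9am,10am,2pm,1pm,8am,11am) (9am,11am,2pm,1pm,8am,10am) (10am,9am,2pm,1pm,8am,11am) (10am,11am,2pm,1pm,8am,9am) (11am,9am,2pm,1pm,8am,10am) (11am,10am,2pm,1pm,8am,9am) — 6.
Summing: 18 + 18 + 18 + 6 = 60.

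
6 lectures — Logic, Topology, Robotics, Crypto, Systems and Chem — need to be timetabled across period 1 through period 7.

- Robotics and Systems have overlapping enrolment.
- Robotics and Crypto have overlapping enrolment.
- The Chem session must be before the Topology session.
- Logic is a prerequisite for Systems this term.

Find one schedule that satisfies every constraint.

Systems in period 2; Chem in period 1; Crypto in period 2; Logic in period 1; Robotics in period 1; Topology in period 2

Checking: Chem(period 1) before Topology(period 2); Logic(period 1) before Systems(period 2); Robotics(period 1) != Systems(period 2); Robotics(period 1) != Crypto(period 2).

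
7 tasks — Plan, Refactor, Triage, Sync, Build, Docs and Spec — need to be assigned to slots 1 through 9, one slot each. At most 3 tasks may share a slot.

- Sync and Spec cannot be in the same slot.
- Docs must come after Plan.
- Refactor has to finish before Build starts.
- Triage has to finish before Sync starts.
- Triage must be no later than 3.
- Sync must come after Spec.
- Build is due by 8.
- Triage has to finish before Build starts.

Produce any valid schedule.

Refactor -> 1, Build -> 2, Plan -> 2, Triage -> 1, Spec -> 1, Sync -> 2, Docs -> 3

Checking: Refactor(1) before Build(2); Triage(1) before Sync(2); Spec(1) before Sync(2); Triage(1) before Build(2); Plan(2) before Docs(3); Sync(2) != Spec(1); Triage=1 in [1,3]; Build=2 in [1,8]; max 3 per slot (cap 3).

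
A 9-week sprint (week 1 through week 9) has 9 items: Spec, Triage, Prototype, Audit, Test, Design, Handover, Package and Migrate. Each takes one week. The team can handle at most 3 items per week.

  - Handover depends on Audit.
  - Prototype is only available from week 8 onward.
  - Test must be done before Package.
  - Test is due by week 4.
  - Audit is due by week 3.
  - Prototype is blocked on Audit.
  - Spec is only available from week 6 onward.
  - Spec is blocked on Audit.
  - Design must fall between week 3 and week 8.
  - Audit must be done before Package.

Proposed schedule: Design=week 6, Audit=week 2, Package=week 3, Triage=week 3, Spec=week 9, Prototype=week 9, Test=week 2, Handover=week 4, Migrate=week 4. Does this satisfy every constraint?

Design must fall between week 3 and week 8 — holds.
Spec is blocked on Audit — holds.
Audit is due by week 3 — holds.
Spec is only available from week 6 onward — holds.
Prototype is blocked on Audit — holds.
Prototype is only available from week 8 onward — holds.
Handover depends on Audit — holds.
Test is due by week 4 — holds.
Audit must be done before Package — holds.
Test must be done before Package — holds.
The team can handle at most 3 items per week — holds.

Yes, all constraints hold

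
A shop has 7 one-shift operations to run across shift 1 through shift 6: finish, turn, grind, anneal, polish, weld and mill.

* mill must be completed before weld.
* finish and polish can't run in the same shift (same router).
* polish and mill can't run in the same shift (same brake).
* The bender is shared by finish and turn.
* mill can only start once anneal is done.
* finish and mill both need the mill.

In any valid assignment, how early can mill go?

shift 2

Precedence pushes mill to at least shift 2; downstream work caps mill at shift 5.
mill at shift 2 is achievable: grind=shift 1, anneal=shift 1, polish=shift 3, weld=shift 3, finish=shift 1, mill=shift 2, turn=shift 2.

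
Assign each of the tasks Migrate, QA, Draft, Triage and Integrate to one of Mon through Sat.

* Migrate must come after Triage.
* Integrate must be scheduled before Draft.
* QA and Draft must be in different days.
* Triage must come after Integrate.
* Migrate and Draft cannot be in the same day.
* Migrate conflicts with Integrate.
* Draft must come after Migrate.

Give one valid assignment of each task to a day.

Migrate -> Wed, Triage -> Tue, QA -> Mon, Draft -> Thu, Integrate -> Mon

Checking: Integrate(Mon) before Triage(Tue); Triage(Tue) before Migrate(Wed); Migrate(Wed) before Draft(Thu); Integrate(Mon) before Draft(Thu); Migrate(Wed) != Draft(Thu); Migrate(Wed) != Integrate(Mon); QA(Mon) != Draft(Thu).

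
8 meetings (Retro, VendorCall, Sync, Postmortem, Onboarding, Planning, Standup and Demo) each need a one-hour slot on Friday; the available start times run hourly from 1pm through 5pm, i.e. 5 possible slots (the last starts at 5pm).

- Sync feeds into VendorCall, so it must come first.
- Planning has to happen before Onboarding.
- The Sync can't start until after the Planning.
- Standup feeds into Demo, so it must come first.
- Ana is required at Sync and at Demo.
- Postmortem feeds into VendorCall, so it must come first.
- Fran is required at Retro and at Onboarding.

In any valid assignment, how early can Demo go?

Precedence pushes Demo to at least 2pm.
Demo at 2pm is achievable: Planning in 1pm; Standup in 1pm; Postmortem in 1pm; Retro in 1pm; Onboarding in 2pm; VendorCall in 4pm; Demo in 2pm; Sync in 3pm.

2pm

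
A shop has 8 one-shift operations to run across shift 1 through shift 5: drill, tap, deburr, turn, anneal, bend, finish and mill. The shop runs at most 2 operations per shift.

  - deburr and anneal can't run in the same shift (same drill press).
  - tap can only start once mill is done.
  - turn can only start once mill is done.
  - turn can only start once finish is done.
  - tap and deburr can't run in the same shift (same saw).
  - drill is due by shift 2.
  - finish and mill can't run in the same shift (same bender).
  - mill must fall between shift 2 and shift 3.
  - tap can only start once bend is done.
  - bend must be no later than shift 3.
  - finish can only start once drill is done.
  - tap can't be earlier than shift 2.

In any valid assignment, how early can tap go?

Tap is available from shift 2; precedence pushes tap to at least shift 3.
tap at shift 3 is achievable: bend=shift 1, turn=shift 4, drill=shift 1, deburr=shift 2, mill=shift 2, finish=shift 3, anneal=shift 4, tap=shift 3.

shift 3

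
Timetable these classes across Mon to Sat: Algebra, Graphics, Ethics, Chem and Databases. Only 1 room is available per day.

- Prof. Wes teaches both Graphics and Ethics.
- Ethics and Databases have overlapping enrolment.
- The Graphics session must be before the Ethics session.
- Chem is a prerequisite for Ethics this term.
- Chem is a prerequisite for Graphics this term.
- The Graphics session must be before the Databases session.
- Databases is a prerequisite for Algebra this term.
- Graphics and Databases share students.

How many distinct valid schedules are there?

18

Splitting on Algebra: it can be Thu (2), Fri (6), Sat (10). Listing each branch's schedules as (Graphics, Ethics, Chem, Databases):
Algebra=Thu: (Tue,Fri,Mon,Wed) (Tue,Sat,Mon,Wed) — 2.
Algebra=Fri: (Tue,Wed,Mon,Thu) (Tue,Thu,Mon,Wed) (Tue,Sat,Mon,Wed) (Tue,Sat,Mon,Thu) (Wed,Sat,Mon,Thu) (Wed,Sat,Tue,Thu) — 6.
Algebra=Sat: (Tue,Wed,Mon,Thu) (Tue,Wed,Mon,Fri) (Tue,Thu,Mon,Wed) (Tue,Thu,Mon,Fri) (Tue,Fri,Mon,Wed) (Tue,Fri,Mon,Thu) (Wed,Thu,Mon,Fri) (Wed,Thu,Tue,Fri) (Wed,Fri,Mon,Thu) (Wed,Fri,Tue,Thu) — 10.
Summing: 2 + 6 + 10 = 18.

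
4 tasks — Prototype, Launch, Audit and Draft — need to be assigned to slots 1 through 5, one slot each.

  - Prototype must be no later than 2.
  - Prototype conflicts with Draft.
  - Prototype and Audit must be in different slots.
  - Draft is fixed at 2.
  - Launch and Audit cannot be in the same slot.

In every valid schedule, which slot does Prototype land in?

Prototype's window is 1–2.
Draft is fixed at 2, and Prototype can't share a slot with Draft.
So Prototype must be 1.

1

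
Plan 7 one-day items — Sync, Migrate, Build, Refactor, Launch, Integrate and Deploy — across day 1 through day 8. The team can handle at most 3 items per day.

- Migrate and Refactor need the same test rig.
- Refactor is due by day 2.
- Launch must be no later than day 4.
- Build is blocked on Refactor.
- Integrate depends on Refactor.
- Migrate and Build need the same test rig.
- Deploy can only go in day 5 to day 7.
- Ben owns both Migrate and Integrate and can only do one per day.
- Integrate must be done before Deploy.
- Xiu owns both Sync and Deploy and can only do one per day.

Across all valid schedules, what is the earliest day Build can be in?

day 2

Precedence pushes Build to at least day 2.
Build at day 2 is achievable: Launch=day 1; Integrate=day 2; Refactor=day 1; Sync=day 1; Deploy=day 5; Migrate=day 3; Build=day 2.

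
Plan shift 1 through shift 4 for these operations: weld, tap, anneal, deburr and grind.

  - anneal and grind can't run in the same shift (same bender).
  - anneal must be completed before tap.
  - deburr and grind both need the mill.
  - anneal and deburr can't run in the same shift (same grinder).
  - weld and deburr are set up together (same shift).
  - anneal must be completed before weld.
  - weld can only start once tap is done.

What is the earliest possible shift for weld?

Precedence pushes weld to at least shift 3.
weld at shift 3 is achievable: grind -> shift 2; tap -> shift 2; deburr -> shift 3; weld -> shift 3; anneal -> shift 1.

shift 3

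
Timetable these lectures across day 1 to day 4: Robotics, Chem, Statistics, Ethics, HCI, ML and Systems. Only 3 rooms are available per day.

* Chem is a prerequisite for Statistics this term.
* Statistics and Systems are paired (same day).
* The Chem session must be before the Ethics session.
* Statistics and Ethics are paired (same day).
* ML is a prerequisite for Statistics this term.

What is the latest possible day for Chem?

day 3

Downstream work caps Chem at day 3.
Chem at day 3 is achievable: Chem -> day 3, ML -> day 1, Robotics -> day 1, Systems -> day 4, Ethics -> day 4, Statistics -> day 4, HCI -> day 1.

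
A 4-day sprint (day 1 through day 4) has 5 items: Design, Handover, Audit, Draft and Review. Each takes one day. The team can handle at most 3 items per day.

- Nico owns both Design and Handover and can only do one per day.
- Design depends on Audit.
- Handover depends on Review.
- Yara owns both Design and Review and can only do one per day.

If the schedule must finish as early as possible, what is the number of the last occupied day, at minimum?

The precedence chain requires at least 2 distinct days.
With at most 3 per day and 5 work items, at least 2 days are needed.
Could 2 days be enough, i.e. nothing placed later than day 2? No: Design must come after Audit (at day 1 or later) → {day 2}; Handover must come after Review (at day 1 or later) → {day 2}; Handover can't share with Design (day 2) → nothing is left.
So 2 days is not enough.
3 works (last occupied day: day 3): for example Handover in day 3, Design in day 2, Audit in day 1, Draft in day 1, Review in day 1.

3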